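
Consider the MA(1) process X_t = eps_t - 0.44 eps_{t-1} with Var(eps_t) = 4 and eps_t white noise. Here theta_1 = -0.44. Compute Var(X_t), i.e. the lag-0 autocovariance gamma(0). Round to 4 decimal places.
\gamma(0) = 4.7744

For an MA(q) process X_t = eps_t + sum_i theta_i eps_{t-i} with
Var(eps_t) = sigma^2, the variance is
  gamma(0) = sigma^2 * (1 + sum_i theta_i^2).
  sum_i theta_i^2 = (-0.44)^2 = 0.1936.
  gamma(0) = 4 * (1 + 0.1936) = 4 * 1.1936 = 4.7744.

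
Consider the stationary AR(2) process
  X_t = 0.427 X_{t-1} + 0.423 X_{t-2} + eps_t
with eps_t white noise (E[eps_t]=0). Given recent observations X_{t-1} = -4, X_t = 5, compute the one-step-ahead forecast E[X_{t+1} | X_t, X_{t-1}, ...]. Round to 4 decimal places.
E[X_{t+1} \mid \mathcal F_t] = 0.4430

For an AR(p) model X_t = c + sum_i phi_i X_{t-i} + eps_t, the
one-step-ahead conditional mean is
  E[X_{t+1} | X_t, ...] = c + sum_i phi_i X_{t+1-i}.
Substitute known values:
  E[X_{t+1} | ...] = (0.427) * (5) + (0.423) * (-4)
                   = 0.4430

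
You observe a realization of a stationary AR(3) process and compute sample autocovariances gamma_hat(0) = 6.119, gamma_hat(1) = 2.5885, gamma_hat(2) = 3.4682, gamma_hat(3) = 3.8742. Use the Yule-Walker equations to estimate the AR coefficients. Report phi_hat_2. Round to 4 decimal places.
\hat\phi_{2} = 0.3650

The Yule-Walker equations for an AR(p) process read, in matrix form,
  Gamma_p phi = r_p,   with   (Gamma_p)_{ij} = gamma(|i - j|),
                       (r_p)_i = gamma(i),   i,j = 1..p.
Substitute the sample gammas (Toeplitz matrix and right-hand side of size 3):
  Gamma_p = [[6.119, 2.5885, 3.4682], [2.5885, 6.119, 2.5885], [3.4682, 2.5885, 6.119]]
  r_p     = [2.5885, 3.4682, 3.8742]
Written out (R1..R3):
  (R1) 6.119 phi_1 + 2.5885 phi_2 + 3.4682 phi_3 = 2.5885
  (R2) 2.5885 phi_1 + 6.119 phi_2 + 2.5885 phi_3 = 3.4682
  (R3) 3.4682 phi_1 + 2.5885 phi_2 + 6.119 phi_3 = 3.8742
Gaussian elimination:
  R2 <- R2 - (2.5885/6.119) R1 = R2 - (0.423027) R1:  5.023996 phi_2 + 1.121359 phi_3 = 2.373196
  R3 <- R3 - (3.4682/6.119) R1 = R3 - (0.566792) R1:  1.121359 phi_2 + 4.153252 phi_3 = 2.407059
  R3 <- R3 - (1.121359/5.023996) R2 = R3 - (0.223201) R2:  3.902964 phi_3 = 1.87736
Back-substitution:
  phi_hat_3 = 1.87736 / 3.902964 = 0.481009
  phi_hat_2 = (2.373196 - (1.121359)(0.481009)) / 5.023996 = 0.365011
  phi_hat_1 = (2.5885 - (2.5885)(0.365011) - (3.4682)(0.481009)) / 6.119 = -0.004015
So phi_hat = [-0.0040, 0.3650, 0.4810].
Therefore phi_hat_2 = 0.3650.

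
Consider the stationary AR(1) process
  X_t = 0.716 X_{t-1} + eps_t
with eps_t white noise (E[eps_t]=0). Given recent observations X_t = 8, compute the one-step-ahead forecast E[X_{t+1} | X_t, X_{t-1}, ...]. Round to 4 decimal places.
E[X_{t+1} \mid \mathcal F_t] = 5.7280

For an AR(p) model X_t = c + sum_i phi_i X_{t-i} + eps_t, the
one-step-ahead conditional mean is
  E[X_{t+1} | X_t, ...] = c + sum_i phi_i X_{t+1-i}.
Substitute known values:
  E[X_{t+1} | ...] = (0.716) * (8)
                   = 5.7280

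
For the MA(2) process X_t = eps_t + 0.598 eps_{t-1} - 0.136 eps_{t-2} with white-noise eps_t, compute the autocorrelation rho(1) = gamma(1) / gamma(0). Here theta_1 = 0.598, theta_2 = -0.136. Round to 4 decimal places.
\rho(1) = 0.3755

For an MA(q) process with theta_0 = 1, the autocovariance is
  gamma(k) = sigma^2 * sum_{i=0..q-k} theta_i * theta_{i+k},
and rho(k) = gamma(k) / gamma(0). Sigma^2 cancels.
  numerator   = (1)*(0.598) + (0.598)*(-0.136) = 0.516672.
  denominator = (1)^2 + (0.598)^2 + (-0.136)^2 = 1.3761.
  rho(1) = 0.516672 / 1.3761 = 0.3755.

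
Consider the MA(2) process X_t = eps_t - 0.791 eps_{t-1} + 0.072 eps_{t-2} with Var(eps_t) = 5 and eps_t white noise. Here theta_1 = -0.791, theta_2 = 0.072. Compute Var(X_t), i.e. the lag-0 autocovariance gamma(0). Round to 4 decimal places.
\gamma(0) = 8.1543

For an MA(q) process X_t = eps_t + sum_i theta_i eps_{t-i} with
Var(eps_t) = sigma^2, the variance is
  gamma(0) = sigma^2 * (1 + sum_i theta_i^2).
  sum_i theta_i^2 = (-0.791)^2 + (0.072)^2 = 0.625681 + 0.005184 = 0.630865.
  gamma(0) = 5 * (1 + 0.630865) = 5 * 1.630865 = 8.154325, which rounds to 8.1543.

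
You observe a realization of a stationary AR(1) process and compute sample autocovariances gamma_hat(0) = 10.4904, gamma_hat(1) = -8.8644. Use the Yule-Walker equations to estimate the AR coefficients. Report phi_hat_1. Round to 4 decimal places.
\hat\phi_{1} = -0.8450

The Yule-Walker equations for an AR(p) process read, in matrix form,
  Gamma_p phi = r_p,   with   (Gamma_p)_{ij} = gamma(|i - j|),
                       (r_p)_i = gamma(i),   i,j = 1..p.
Substitute the sample gammas (Toeplitz matrix and right-hand side of size 1):
  Gamma_p = [[10.4904]]
  r_p     = [-8.8644]
With p = 1 this is the single equation gamma(0) phi_1 = gamma(1):
  phi_hat_1 = gamma(1) / gamma(0) = -8.8644 / 10.4904 = -0.8450.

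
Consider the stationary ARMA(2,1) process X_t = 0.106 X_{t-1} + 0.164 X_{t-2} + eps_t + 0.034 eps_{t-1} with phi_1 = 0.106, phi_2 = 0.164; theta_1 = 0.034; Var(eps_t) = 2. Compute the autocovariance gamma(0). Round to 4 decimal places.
\gamma(0) = 2.1093

Multiply the model equation by X_{t-k} and take expectations. With theta_0 = psi_0 = 1 and psi_j the MA(infinity) weights, this gives
  gamma(k) - sum_i phi_i gamma(k-i) = c_k,
  c_k = sigma^2 * sum_{j=k..q} theta_j psi_{j-k}   (c_k = 0 for k > q),
using gamma(-m) = gamma(m).
psi-weights needed (psi_j = theta_j + sum_i phi_i psi_{j-i}):
  psi_1 = theta_1 + phi_1 = 0.034 + (0.106) = 0.14
Right-hand sides:
  c_0 = sigma^2 (1 + theta_1 psi_1) = 2 * (1 + (0.034)(0.14)) = 2 * 1.00476 = 2.00952
  c_1 = sigma^2 theta_1 = 2 * (0.034) = 0.068
  c_2 = 0
Equations for k = 0, 1, 2 (AR order 2, c_2 = 0):
  (E0) gamma(0) = phi_1 gamma(1) + phi_2 gamma(2) + c_0
  (E1) gamma(1) = phi_1 gamma(0) + phi_2 gamma(1) + c_1
  (E2) gamma(2) = phi_1 gamma(1) + phi_2 gamma(0)
From (E1): gamma(1) = A gamma(0) + B with
  A = phi_1 / (1 - phi_2) = 0.106 / 0.836 = 0.126794,   B = c_1 / (1 - phi_2) = 0.068 / 0.836 = 0.08134.
Insert (E2) into (E0): gamma(0) (1 - phi_2^2) = phi_1 (1 + phi_2) gamma(1) + c_0.
  phi_1 (1 + phi_2) = (0.106)(1.164) = 0.123384,   1 - phi_2^2 = 0.973104.
Replace gamma(1) by A gamma(0) + B and collect gamma(0):
  gamma(0) [0.973104 - (0.123384)(0.126794)] = (0.123384)(0.08134) + 2.00952
  gamma(0) * 0.95746 = 2.019556
  gamma(0) = 2.019556 / 0.95746 = 2.109286.
Therefore gamma(0) = 2.1093 (to 4 decimal places).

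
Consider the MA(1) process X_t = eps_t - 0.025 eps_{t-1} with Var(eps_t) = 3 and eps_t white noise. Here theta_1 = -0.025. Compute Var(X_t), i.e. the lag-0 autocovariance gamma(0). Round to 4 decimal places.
\gamma(0) = 3.0019

For an MA(q) process X_t = eps_t + sum_i theta_i eps_{t-i} with
Var(eps_t) = sigma^2, the variance is
  gamma(0) = sigma^2 * (1 + sum_i theta_i^2).
  sum_i theta_i^2 = (-0.025)^2 = 0.000625.
  gamma(0) = 3 * (1 + 0.000625) = 3 * 1.000625 = 3.001875, which rounds to 3.0019.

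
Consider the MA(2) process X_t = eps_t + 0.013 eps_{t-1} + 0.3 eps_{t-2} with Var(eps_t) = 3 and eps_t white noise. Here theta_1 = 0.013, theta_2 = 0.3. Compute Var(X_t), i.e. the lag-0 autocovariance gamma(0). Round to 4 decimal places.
\gamma(0) = 3.2705

For an MA(q) process X_t = eps_t + sum_i theta_i eps_{t-i} with
Var(eps_t) = sigma^2, the variance is
  gamma(0) = sigma^2 * (1 + sum_i theta_i^2).
  sum_i theta_i^2 = (0.013)^2 + (0.3)^2 = 0.000169 + 0.09 = 0.090169.
  gamma(0) = 3 * (1 + 0.090169) = 3 * 1.090169 = 3.270507, which rounds to 3.2705.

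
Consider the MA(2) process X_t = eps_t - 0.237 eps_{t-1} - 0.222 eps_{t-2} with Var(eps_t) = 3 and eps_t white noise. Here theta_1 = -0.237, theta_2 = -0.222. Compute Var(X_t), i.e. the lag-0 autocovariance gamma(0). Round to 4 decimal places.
\gamma(0) = 3.3164

For an MA(q) process X_t = eps_t + sum_i theta_i eps_{t-i} with
Var(eps_t) = sigma^2, the variance is
  gamma(0) = sigma^2 * (1 + sum_i theta_i^2).
  sum_i theta_i^2 = (-0.237)^2 + (-0.222)^2 = 0.056169 + 0.049284 = 0.105453.
  gamma(0) = 3 * (1 + 0.105453) = 3 * 1.105453 = 3.316359, which rounds to 3.3164.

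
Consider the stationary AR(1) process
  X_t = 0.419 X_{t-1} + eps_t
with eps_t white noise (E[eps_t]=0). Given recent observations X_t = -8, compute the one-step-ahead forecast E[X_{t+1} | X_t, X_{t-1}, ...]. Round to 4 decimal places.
E[X_{t+1} \mid \mathcal F_t] = -3.3520

For an AR(p) model X_t = c + sum_i phi_i X_{t-i} + eps_t, the
one-step-ahead conditional mean is
  E[X_{t+1} | X_t, ...] = c + sum_i phi_i X_{t+1-i}.
Substitute known values:
  E[X_{t+1} | ...] = (0.419) * (-8)
                   = -3.3520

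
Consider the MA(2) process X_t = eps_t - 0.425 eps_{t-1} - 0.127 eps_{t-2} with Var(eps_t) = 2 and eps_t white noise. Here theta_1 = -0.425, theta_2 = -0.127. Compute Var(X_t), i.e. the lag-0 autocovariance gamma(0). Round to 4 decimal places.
\gamma(0) = 2.3935

For an MA(q) process X_t = eps_t + sum_i theta_i eps_{t-i} with
Var(eps_t) = sigma^2, the variance is
  gamma(0) = sigma^2 * (1 + sum_i theta_i^2).
  sum_i theta_i^2 = (-0.425)^2 + (-0.127)^2 = 0.180625 + 0.016129 = 0.196754.
  gamma(0) = 2 * (1 + 0.196754) = 2 * 1.196754 = 2.393508, which rounds to 2.3935.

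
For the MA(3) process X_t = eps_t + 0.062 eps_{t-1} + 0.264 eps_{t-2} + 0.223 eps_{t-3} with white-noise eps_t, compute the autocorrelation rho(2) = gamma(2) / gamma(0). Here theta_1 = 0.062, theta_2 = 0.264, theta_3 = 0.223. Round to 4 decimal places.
\rho(2) = 0.2473

For an MA(q) process with theta_0 = 1, the autocovariance is
  gamma(k) = sigma^2 * sum_{i=0..q-k} theta_i * theta_{i+k},
and rho(k) = gamma(k) / gamma(0). Sigma^2 cancels.
  numerator   = (1)*(0.264) + (0.062)*(0.223) = 0.277826.
  denominator = (1)^2 + (0.062)^2 + (0.264)^2 + (0.223)^2 = 1.123269.
  rho(2) = 0.277826 / 1.123269 = 0.2473.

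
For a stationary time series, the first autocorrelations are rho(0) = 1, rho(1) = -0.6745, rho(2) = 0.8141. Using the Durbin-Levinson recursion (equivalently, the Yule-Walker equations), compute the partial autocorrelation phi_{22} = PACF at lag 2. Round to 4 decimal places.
\phi_{22} = 0.6589

The PACF at lag k is phi_{kk}, the last component of the solution
to the Yule-Walker system G_k phi = r_k where
  (G_k)_{ij} = rho(|i - j|), (r_k)_i = rho(i), i,j = 1..k.
Equivalently, Durbin-Levinson gives phi_{kk} iteratively:
  phi_{11} = rho(1)
  phi_{kk} = [rho(k) - sum_{j=1..k-1} phi_{k-1,j} rho(k-j)]
            / [1 - sum_{j=1..k-1} phi_{k-1,j} rho(j)],
  phi_{k,j} = phi_{k-1,j} - phi_{kk} phi_{k-1,k-j},  j = 1..k-1.
Step k = 1:
  phi_11 = rho(1) = -0.6745.
Step k = 2:
  phi_22 = [rho(2) - phi_11 rho(1)] / [1 - phi_11 rho(1)] = [0.8141 - (-0.6745)(-0.6745)] / [1 - (-0.6745)(-0.6745)]
         = 0.35914975 / 0.54504975 = 0.6589.
Therefore phi_{22} = 0.6589.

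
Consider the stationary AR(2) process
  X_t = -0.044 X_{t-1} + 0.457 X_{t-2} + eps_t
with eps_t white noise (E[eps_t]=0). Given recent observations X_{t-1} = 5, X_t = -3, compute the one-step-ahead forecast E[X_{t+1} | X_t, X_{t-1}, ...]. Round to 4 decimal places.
E[X_{t+1} \mid \mathcal F_t] = 2.4170

For an AR(p) model X_t = c + sum_i phi_i X_{t-i} + eps_t, the
one-step-ahead conditional mean is
  E[X_{t+1} | X_t, ...] = c + sum_i phi_i X_{t+1-i}.
Substitute known values:
  E[X_{t+1} | ...] = (-0.044) * (-3) + (0.457) * (5)
                   = 2.4170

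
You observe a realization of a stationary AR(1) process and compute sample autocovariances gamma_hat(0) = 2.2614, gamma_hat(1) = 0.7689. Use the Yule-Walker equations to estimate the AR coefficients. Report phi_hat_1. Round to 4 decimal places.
\hat\phi_{1} = 0.3400

The Yule-Walker equations for an AR(p) process read, in matrix form,
  Gamma_p phi = r_p,   with   (Gamma_p)_{ij} = gamma(|i - j|),
                       (r_p)_i = gamma(i),   i,j = 1..p.
Substitute the sample gammas (Toeplitz matrix and right-hand side of size 1):
  Gamma_p = [[2.2614]]
  r_p     = [0.7689]
With p = 1 this is the single equation gamma(0) phi_1 = gamma(1):
  phi_hat_1 = gamma(1) / gamma(0) = 0.7689 / 2.2614 = 0.3400.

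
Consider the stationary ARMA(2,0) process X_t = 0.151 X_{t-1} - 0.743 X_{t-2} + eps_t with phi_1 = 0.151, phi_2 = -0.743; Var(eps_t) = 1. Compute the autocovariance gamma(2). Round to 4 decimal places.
\gamma(2) = -1.6418

Multiply the model equation by X_{t-k} and take expectations. With theta_0 = psi_0 = 1 and psi_j the MA(infinity) weights, this gives
  gamma(k) - sum_i phi_i gamma(k-i) = c_k,
  c_k = sigma^2 * sum_{j=k..q} theta_j psi_{j-k}   (c_k = 0 for k > q),
using gamma(-m) = gamma(m).
Pure AR (q = 0): c_0 = sigma^2 = 1, c_k = 0 for k >= 1.
Equations for k = 0, 1, 2 (AR order 2, c_2 = 0):
  (E0) gamma(0) = phi_1 gamma(1) + phi_2 gamma(2) + c_0
  (E1) gamma(1) = phi_1 gamma(0) + phi_2 gamma(1) + c_1
  (E2) gamma(2) = phi_1 gamma(1) + phi_2 gamma(0)
From (E1): gamma(1) = A gamma(0) + B with
  A = phi_1 / (1 - phi_2) = 0.151 / 1.743 = 0.086632,   B = c_1 / (1 - phi_2) = 0 / 1.743 = 0.
Insert (E2) into (E0): gamma(0) (1 - phi_2^2) = phi_1 (1 + phi_2) gamma(1) + c_0.
  phi_1 (1 + phi_2) = (0.151)(0.257) = 0.038807,   1 - phi_2^2 = 0.447951.
Replace gamma(1) by A gamma(0) + B and collect gamma(0):
  gamma(0) [0.447951 - (0.038807)(0.086632)] = c_0 = 1
  gamma(0) * 0.444589 = 1
  gamma(0) = 1 / 0.444589 = 2.249268.
  gamma(1) = A gamma(0) = (0.086632)(2.249268) = 0.194859.
  gamma(2) = phi_1 gamma(1) + phi_2 gamma(0) = (0.151)(0.194859) + (-0.743)(2.249268) = -1.641782.
Therefore gamma(2) = -1.6418 (to 4 decimal places).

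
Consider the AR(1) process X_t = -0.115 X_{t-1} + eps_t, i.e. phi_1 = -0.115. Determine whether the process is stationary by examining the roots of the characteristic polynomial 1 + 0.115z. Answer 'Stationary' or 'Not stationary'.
\text{Stationary}

The AR(p) characteristic polynomial is P(z) = 1 + 0.115z.
Stationarity requires all roots to lie outside the unit circle, i.e. |z| > 1 for every root.
This is linear in z: 1 + (0.115) z = 0  =>  z = -1/(0.115) = -8.695652,  |z| = 8.695652.
Moduli of all roots: 8.6957.
All moduli strictly greater than 1? Yes.
Verdict: Stationary.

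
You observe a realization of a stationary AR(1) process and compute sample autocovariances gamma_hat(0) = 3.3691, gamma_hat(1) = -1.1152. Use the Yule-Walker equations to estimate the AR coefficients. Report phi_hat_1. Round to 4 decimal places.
\hat\phi_{1} = -0.3310

The Yule-Walker equations for an AR(p) process read, in matrix form,
  Gamma_p phi = r_p,   with   (Gamma_p)_{ij} = gamma(|i - j|),
                       (r_p)_i = gamma(i),   i,j = 1..p.
Substitute the sample gammas (Toeplitz matrix and right-hand side of size 1):
  Gamma_p = [[3.3691]]
  r_p     = [-1.1152]
With p = 1 this is the single equation gamma(0) phi_1 = gamma(1):
  phi_hat_1 = gamma(1) / gamma(0) = -1.1152 / 3.3691 = -0.3310.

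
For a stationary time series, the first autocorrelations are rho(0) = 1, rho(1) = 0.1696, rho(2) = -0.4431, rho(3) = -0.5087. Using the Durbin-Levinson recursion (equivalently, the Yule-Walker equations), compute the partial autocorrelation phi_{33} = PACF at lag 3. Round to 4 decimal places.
\phi_{33} = -0.4241

The PACF at lag k is phi_{kk}, the last component of the solution
to the Yule-Walker system G_k phi = r_k where
  (G_k)_{ij} = rho(|i - j|), (r_k)_i = rho(i), i,j = 1..k.
Equivalently, Durbin-Levinson gives phi_{kk} iteratively:
  phi_{11} = rho(1)
  phi_{kk} = [rho(k) - sum_{j=1..k-1} phi_{k-1,j} rho(k-j)]
            / [1 - sum_{j=1..k-1} phi_{k-1,j} rho(j)],
  phi_{k,j} = phi_{k-1,j} - phi_{kk} phi_{k-1,k-j},  j = 1..k-1.
Step k = 1:
  phi_11 = rho(1) = 0.1696.
Step k = 2:
  phi_22 = [rho(2) - phi_11 rho(1)] / [1 - phi_11 rho(1)] = [-0.4431 - (0.1696)(0.1696)] / [1 - (0.1696)(0.1696)]
         = -0.47186416 / 0.97123584 = -0.485839.
  Update: phi_21 = phi_11 - phi_22 phi_11 = 0.1696 - (-0.485839)(0.1696) = 0.251998.
Step k = 3:
  phi_33 = [rho(3) - phi_21 rho(2) - phi_22 rho(1)] / [1 - phi_21 rho(1) - phi_22 rho(2)]
    numerator   = -0.5087 - (0.251998)(-0.4431) - (-0.485839)(0.1696) = -0.31464128
    denominator = 1 - (0.251998)(0.1696) - (-0.485839)(-0.4431) = 0.74198587
  phi_33 = -0.31464128 / 0.74198587 = -0.4241.
Therefore phi_{33} = -0.4241.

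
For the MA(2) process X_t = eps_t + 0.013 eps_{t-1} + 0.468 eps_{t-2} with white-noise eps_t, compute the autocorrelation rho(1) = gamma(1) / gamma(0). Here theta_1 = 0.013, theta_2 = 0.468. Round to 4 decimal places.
\rho(1) = 0.0157

For an MA(q) process with theta_0 = 1, the autocovariance is
  gamma(k) = sigma^2 * sum_{i=0..q-k} theta_i * theta_{i+k},
and rho(k) = gamma(k) / gamma(0). Sigma^2 cancels.
  numerator   = (1)*(0.013) + (0.013)*(0.468) = 0.019084.
  denominator = (1)^2 + (0.013)^2 + (0.468)^2 = 1.219193.
  rho(1) = 0.019084 / 1.219193 = 0.0157.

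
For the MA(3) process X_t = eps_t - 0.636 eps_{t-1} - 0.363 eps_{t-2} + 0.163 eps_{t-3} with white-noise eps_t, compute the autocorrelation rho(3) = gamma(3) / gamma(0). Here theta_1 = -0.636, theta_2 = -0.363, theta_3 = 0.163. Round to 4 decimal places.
\rho(3) = 0.1043

For an MA(q) process with theta_0 = 1, the autocovariance is
  gamma(k) = sigma^2 * sum_{i=0..q-k} theta_i * theta_{i+k},
and rho(k) = gamma(k) / gamma(0). Sigma^2 cancels.
  numerator   = (1)*(0.163) = 0.163.
  denominator = (1)^2 + (-0.636)^2 + (-0.363)^2 + (0.163)^2 = 1.562834.
  rho(3) = 0.163 / 1.562834 = 0.1043.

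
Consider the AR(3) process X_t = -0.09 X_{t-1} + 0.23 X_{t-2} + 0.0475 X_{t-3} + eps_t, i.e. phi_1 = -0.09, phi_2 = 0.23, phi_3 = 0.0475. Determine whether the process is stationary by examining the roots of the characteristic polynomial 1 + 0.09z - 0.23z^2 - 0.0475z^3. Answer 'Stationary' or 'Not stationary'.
\text{Stationary}

The AR(p) characteristic polynomial is P(z) = 1 + 0.09z - 0.23z^2 - 0.0475z^3.
Stationarity requires all roots to lie outside the unit circle, i.e. |z| > 1 for every root.
Degree 3: look for a simple real root z0 first, then factor out (1 - z/z0) and solve the remaining quadratic.
Testing z0 = -4: P(-4) = 1 + (0.09)(-4) + (-0.23)(-4)^2 + (-0.0475)(-4)^3
  = 1 + (-0.36) + (-3.68) + (3.04) = 0.  So z_0 = -4 is a root, |z_0| = 4.
Divide out the factor (1 + 0.25 z) = (1 - z/z0) (since 1/z0 = -0.25):
  P(z) = (1 + 0.25 z)(1 + (-0.16) z + (-0.19) z^2)
  [check: z-coef -0.16 - (-0.25) = 0.09; z^2-coef -0.19 - (-0.25)(-0.16) = -0.23; z^3-coef -(-0.25)(-0.19) = -0.0475.]
Remaining roots from the quadratic factor 1 + (-0.16) z + (-0.19) z^2:
  Set 1 + (-0.16) z + (-0.19) z^2 = 0, i.e. a z^2 + b z + c = 0 with a = -0.19, b = -0.16, c = 1.
  Discriminant D = b^2 - 4ac = (-0.16)^2 - 4*(-0.19)*1 = 0.0256 - (-0.76) = 0.7856.
  D >= 0, so the roots are real: z = (-b +/- sqrt(D)) / (2a) = (0.16 +/- 0.886341) / (-0.38).
    z_1 = (0.16 + 0.886341) / (-0.38) = -2.7535,   |z_1| = 2.7535.
    z_2 = (0.16 - 0.886341) / (-0.38) = 1.9114,   |z_2| = 1.9114.
Moduli of all roots: 4.0000, 2.7535, 1.9114.
All moduli strictly greater than 1? Yes.
Verdict: Stationary.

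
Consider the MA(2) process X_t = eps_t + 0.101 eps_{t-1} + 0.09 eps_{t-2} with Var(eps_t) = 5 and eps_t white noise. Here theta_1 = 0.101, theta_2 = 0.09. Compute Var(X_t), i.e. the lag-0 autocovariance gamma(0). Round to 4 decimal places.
\gamma(0) = 5.0915

For an MA(q) process X_t = eps_t + sum_i theta_i eps_{t-i} with
Var(eps_t) = sigma^2, the variance is
  gamma(0) = sigma^2 * (1 + sum_i theta_i^2).
  sum_i theta_i^2 = (0.101)^2 + (0.09)^2 = 0.010201 + 0.0081 = 0.018301.
  gamma(0) = 5 * (1 + 0.018301) = 5 * 1.018301 = 5.091505, which rounds to 5.0915.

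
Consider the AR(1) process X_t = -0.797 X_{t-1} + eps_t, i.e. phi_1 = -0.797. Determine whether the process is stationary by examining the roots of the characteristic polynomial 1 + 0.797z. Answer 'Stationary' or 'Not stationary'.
\text{Stationary}

The AR(p) characteristic polynomial is P(z) = 1 + 0.797z.
Stationarity requires all roots to lie outside the unit circle, i.e. |z| > 1 for every root.
This is linear in z: 1 + (0.797) z = 0  =>  z = -1/(0.797) = -1.254705,  |z| = 1.254705.
Moduli of all roots: 1.2547.
All moduli strictly greater than 1? Yes.
Verdict: Stationary.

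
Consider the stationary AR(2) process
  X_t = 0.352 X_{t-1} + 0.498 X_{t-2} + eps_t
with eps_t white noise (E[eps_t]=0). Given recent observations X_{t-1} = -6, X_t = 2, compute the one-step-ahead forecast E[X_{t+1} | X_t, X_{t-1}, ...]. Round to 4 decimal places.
E[X_{t+1} \mid \mathcal F_t] = -2.2840

For an AR(p) model X_t = c + sum_i phi_i X_{t-i} + eps_t, the
one-step-ahead conditional mean is
  E[X_{t+1} | X_t, ...] = c + sum_i phi_i X_{t+1-i}.
Substitute known values:
  E[X_{t+1} | ...] = (0.352) * (2) + (0.498) * (-6)
                   = -2.2840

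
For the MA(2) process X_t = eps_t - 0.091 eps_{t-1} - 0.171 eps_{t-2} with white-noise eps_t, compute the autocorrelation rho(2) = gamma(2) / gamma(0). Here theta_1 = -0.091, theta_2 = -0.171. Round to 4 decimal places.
\rho(2) = -0.1648

For an MA(q) process with theta_0 = 1, the autocovariance is
  gamma(k) = sigma^2 * sum_{i=0..q-k} theta_i * theta_{i+k},
and rho(k) = gamma(k) / gamma(0). Sigma^2 cancels.
  numerator   = (1)*(-0.171) = -0.171.
  denominator = (1)^2 + (-0.091)^2 + (-0.171)^2 = 1.037522.
  rho(2) = -0.171 / 1.037522 = -0.1648.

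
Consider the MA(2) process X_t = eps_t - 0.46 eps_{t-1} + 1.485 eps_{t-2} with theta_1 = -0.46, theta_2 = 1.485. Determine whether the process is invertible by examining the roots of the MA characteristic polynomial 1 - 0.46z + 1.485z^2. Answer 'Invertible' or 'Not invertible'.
\text{Not invertible}

The MA(q) characteristic polynomial is P(z) = 1 - 0.46z + 1.485z^2.
Invertibility requires all roots to lie outside the unit circle, i.e. |z| > 1 for every root.
Set 1 + (-0.46) z + (1.485) z^2 = 0, i.e. a z^2 + b z + c = 0 with a = 1.485, b = -0.46, c = 1.
Discriminant D = b^2 - 4ac = (-0.46)^2 - 4*(1.485)*1 = 0.2116 - (5.94) = -5.7284.
D < 0, so the roots are the complex-conjugate pair z = (-b +/- i sqrt(-D)) / (2a) = 0.1549 +/- 0.8059i.
For a conjugate pair |z|^2 = z * conj(z) = (product of roots) = c/a = 1/(1.485) = 0.673401, so |z| = sqrt(0.673401) = 0.8206 for both roots.
Moduli of all roots: 0.8206, 0.8206.
All moduli strictly greater than 1? No.
Verdict: Not invertible.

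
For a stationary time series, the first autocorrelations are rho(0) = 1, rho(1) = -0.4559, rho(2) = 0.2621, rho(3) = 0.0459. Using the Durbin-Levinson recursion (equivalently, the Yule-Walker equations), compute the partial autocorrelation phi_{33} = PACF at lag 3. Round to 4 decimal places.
\phi_{33} = 0.2390

The PACF at lag k is phi_{kk}, the last component of the solution
to the Yule-Walker system G_k phi = r_k where
  (G_k)_{ij} = rho(|i - j|), (r_k)_i = rho(i), i,j = 1..k.
Equivalently, Durbin-Levinson gives phi_{kk} iteratively:
  phi_{11} = rho(1)
  phi_{kk} = [rho(k) - sum_{j=1..k-1} phi_{k-1,j} rho(k-j)]
            / [1 - sum_{j=1..k-1} phi_{k-1,j} rho(j)],
  phi_{k,j} = phi_{k-1,j} - phi_{kk} phi_{k-1,k-j},  j = 1..k-1.
Step k = 1:
  phi_11 = rho(1) = -0.4559.
Step k = 2:
  phi_22 = [rho(2) - phi_11 rho(1)] / [1 - phi_11 rho(1)] = [0.2621 - (-0.4559)(-0.4559)] / [1 - (-0.4559)(-0.4559)]
         = 0.05425519 / 0.79215519 = 0.068491.
  Update: phi_21 = phi_11 - phi_22 phi_11 = -0.4559 - (0.068491)(-0.4559) = -0.424675.
Step k = 3:
  phi_33 = [rho(3) - phi_21 rho(2) - phi_22 rho(1)] / [1 - phi_21 rho(1) - phi_22 rho(2)]
    numerator   = 0.0459 - (-0.424675)(0.2621) - (0.068491)(-0.4559) = 0.18843222
    denominator = 1 - (-0.424675)(-0.4559) - (0.068491)(0.2621) = 0.78843922
  phi_33 = 0.18843222 / 0.78843922 = 0.239.
Therefore phi_{33} = 0.2390.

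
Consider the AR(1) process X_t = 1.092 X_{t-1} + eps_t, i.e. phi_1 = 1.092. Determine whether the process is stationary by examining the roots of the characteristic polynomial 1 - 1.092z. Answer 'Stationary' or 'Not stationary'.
\text{Not stationary}

The AR(p) characteristic polynomial is P(z) = 1 - 1.092z.
Stationarity requires all roots to lie outside the unit circle, i.e. |z| > 1 for every root.
This is linear in z: 1 + (-1.092) z = 0  =>  z = -1/(-1.092) = 0.915751,  |z| = 0.915751.
Moduli of all roots: 0.9158.
All moduli strictly greater than 1? No.
Verdict: Not stationary.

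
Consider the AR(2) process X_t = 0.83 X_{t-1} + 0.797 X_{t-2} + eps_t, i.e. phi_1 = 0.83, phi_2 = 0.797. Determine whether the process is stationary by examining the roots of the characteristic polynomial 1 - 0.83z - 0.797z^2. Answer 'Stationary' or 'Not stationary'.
\text{Not stationary}

The AR(p) characteristic polynomial is P(z) = 1 - 0.83z - 0.797z^2.
Stationarity requires all roots to lie outside the unit circle, i.e. |z| > 1 for every root.
Set 1 + (-0.83) z + (-0.797) z^2 = 0, i.e. a z^2 + b z + c = 0 with a = -0.797, b = -0.83, c = 1.
Discriminant D = b^2 - 4ac = (-0.83)^2 - 4*(-0.797)*1 = 0.6889 - (-3.188) = 3.8769.
D >= 0, so the roots are real: z = (-b +/- sqrt(D)) / (2a) = (0.83 +/- 1.968985) / (-1.594).
  z_1 = (0.83 + 1.968985) / (-1.594) = -1.756,   |z_1| = 1.756.
  z_2 = (0.83 - 1.968985) / (-1.594) = 0.7145,   |z_2| = 0.7145.
Moduli of all roots: 1.7560, 0.7145.
All moduli strictly greater than 1? No.
Verdict: Not stationary.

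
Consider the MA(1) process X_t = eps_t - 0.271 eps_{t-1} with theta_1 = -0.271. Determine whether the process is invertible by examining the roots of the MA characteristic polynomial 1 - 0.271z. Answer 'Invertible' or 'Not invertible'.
\text{Invertible}

The MA(q) characteristic polynomial is P(z) = 1 - 0.271z.
Invertibility requires all roots to lie outside the unit circle, i.e. |z| > 1 for every root.
This is linear in z: 1 + (-0.271) z = 0  =>  z = -1/(-0.271) = 3.690037,  |z| = 3.690037.
Moduli of all roots: 3.6900.
All moduli strictly greater than 1? Yes.
Verdict: Invertible.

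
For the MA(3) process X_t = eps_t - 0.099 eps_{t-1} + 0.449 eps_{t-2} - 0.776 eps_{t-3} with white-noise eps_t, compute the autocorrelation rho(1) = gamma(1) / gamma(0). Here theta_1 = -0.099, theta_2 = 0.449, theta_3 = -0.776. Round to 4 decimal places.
\rho(1) = -0.2712

For an MA(q) process with theta_0 = 1, the autocovariance is
  gamma(k) = sigma^2 * sum_{i=0..q-k} theta_i * theta_{i+k},
and rho(k) = gamma(k) / gamma(0). Sigma^2 cancels.
  numerator   = (1)*(-0.099) + (-0.099)*(0.449) + (0.449)*(-0.776) = -0.491875.
  denominator = (1)^2 + (-0.099)^2 + (0.449)^2 + (-0.776)^2 = 1.813578.
  rho(1) = -0.491875 / 1.813578 = -0.2712.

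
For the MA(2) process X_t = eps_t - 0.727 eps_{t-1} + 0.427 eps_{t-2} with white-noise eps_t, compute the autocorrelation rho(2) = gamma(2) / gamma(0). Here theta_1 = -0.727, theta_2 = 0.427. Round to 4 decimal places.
\rho(2) = 0.2496

For an MA(q) process with theta_0 = 1, the autocovariance is
  gamma(k) = sigma^2 * sum_{i=0..q-k} theta_i * theta_{i+k},
and rho(k) = gamma(k) / gamma(0). Sigma^2 cancels.
  numerator   = (1)*(0.427) = 0.427.
  denominator = (1)^2 + (-0.727)^2 + (0.427)^2 = 1.710858.
  rho(2) = 0.427 / 1.710858 = 0.2496.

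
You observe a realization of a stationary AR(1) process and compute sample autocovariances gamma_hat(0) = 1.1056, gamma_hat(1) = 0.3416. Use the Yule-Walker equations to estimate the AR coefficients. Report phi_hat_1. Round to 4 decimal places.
\hat\phi_{1} = 0.3090

The Yule-Walker equations for an AR(p) process read, in matrix form,
  Gamma_p phi = r_p,   with   (Gamma_p)_{ij} = gamma(|i - j|),
                       (r_p)_i = gamma(i),   i,j = 1..p.
Substitute the sample gammas (Toeplitz matrix and right-hand side of size 1):
  Gamma_p = [[1.1056]]
  r_p     = [0.3416]
With p = 1 this is the single equation gamma(0) phi_1 = gamma(1):
  phi_hat_1 = gamma(1) / gamma(0) = 0.3416 / 1.1056 = 0.3090.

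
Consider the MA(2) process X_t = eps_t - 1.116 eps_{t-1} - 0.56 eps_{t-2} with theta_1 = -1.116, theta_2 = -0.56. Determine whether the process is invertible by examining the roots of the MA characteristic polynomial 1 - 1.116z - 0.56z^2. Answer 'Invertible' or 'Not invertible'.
\text{Not invertible}

The MA(q) characteristic polynomial is P(z) = 1 - 1.116z - 0.56z^2.
Invertibility requires all roots to lie outside the unit circle, i.e. |z| > 1 for every root.
Set 1 + (-1.116) z + (-0.56) z^2 = 0, i.e. a z^2 + b z + c = 0 with a = -0.56, b = -1.116, c = 1.
Discriminant D = b^2 - 4ac = (-1.116)^2 - 4*(-0.56)*1 = 1.245456 - (-2.24) = 3.485456.
D >= 0, so the roots are real: z = (-b +/- sqrt(D)) / (2a) = (1.116 +/- 1.866938) / (-1.12).
  z_1 = (1.116 + 1.866938) / (-1.12) = -2.6633,   |z_1| = 2.6633.
  z_2 = (1.116 - 1.866938) / (-1.12) = 0.6705,   |z_2| = 0.6705.
Moduli of all roots: 2.6633, 0.6705.
All moduli strictly greater than 1? No.
Verdict: Not invertible.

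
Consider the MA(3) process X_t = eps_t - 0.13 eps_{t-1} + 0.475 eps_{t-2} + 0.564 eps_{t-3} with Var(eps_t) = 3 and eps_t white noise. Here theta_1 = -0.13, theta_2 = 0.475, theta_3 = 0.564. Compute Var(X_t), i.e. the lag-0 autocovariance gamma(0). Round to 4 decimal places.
\gamma(0) = 4.6819

For an MA(q) process X_t = eps_t + sum_i theta_i eps_{t-i} with
Var(eps_t) = sigma^2, the variance is
  gamma(0) = sigma^2 * (1 + sum_i theta_i^2).
  sum_i theta_i^2 = (-0.13)^2 + (0.475)^2 + (0.564)^2 = 0.0169 + 0.225625 + 0.318096 = 0.560621.
  gamma(0) = 3 * (1 + 0.560621) = 3 * 1.560621 = 4.681863, which rounds to 4.6819.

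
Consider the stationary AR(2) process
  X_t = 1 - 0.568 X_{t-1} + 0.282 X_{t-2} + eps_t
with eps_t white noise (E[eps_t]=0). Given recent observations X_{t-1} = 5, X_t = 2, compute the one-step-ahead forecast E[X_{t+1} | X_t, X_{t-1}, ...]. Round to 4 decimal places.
E[X_{t+1} \mid \mathcal F_t] = 1.2740

For an AR(p) model X_t = c + sum_i phi_i X_{t-i} + eps_t, the
one-step-ahead conditional mean is
  E[X_{t+1} | X_t, ...] = c + sum_i phi_i X_{t+1-i}.
Substitute known values:
  E[X_{t+1} | ...] = 1 + (-0.568) * (2) + (0.282) * (5)
                   = 1.2740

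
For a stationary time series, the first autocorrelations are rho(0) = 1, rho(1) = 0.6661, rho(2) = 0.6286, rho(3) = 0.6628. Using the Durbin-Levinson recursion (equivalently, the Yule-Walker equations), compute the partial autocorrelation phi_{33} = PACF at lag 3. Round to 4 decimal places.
\phi_{33} = 0.3271

The PACF at lag k is phi_{kk}, the last component of the solution
to the Yule-Walker system G_k phi = r_k where
  (G_k)_{ij} = rho(|i - j|), (r_k)_i = rho(i), i,j = 1..k.
Equivalently, Durbin-Levinson gives phi_{kk} iteratively:
  phi_{11} = rho(1)
  phi_{kk} = [rho(k) - sum_{j=1..k-1} phi_{k-1,j} rho(k-j)]
            / [1 - sum_{j=1..k-1} phi_{k-1,j} rho(j)],
  phi_{k,j} = phi_{k-1,j} - phi_{kk} phi_{k-1,k-j},  j = 1..k-1.
Step k = 1:
  phi_11 = rho(1) = 0.6661.
Step k = 2:
  phi_22 = [rho(2) - phi_11 rho(1)] / [1 - phi_11 rho(1)] = [0.6286 - (0.6661)(0.6661)] / [1 - (0.6661)(0.6661)]
         = 0.18491079 / 0.55631079 = 0.332388.
  Update: phi_21 = phi_11 - phi_22 phi_11 = 0.6661 - (0.332388)(0.6661) = 0.444697.
Step k = 3:
  phi_33 = [rho(3) - phi_21 rho(2) - phi_22 rho(1)] / [1 - phi_21 rho(1) - phi_22 rho(2)]
    numerator   = 0.6628 - (0.444697)(0.6286) - (0.332388)(0.6661) = 0.16186033
    denominator = 1 - (0.444697)(0.6661) - (0.332388)(0.6286) = 0.49484874
  phi_33 = 0.16186033 / 0.49484874 = 0.3271.
Therefore phi_{33} = 0.3271.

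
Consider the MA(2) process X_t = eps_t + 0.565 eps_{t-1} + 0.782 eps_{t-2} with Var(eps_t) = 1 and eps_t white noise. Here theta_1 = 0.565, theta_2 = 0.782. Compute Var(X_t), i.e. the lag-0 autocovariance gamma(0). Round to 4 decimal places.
\gamma(0) = 1.9307

For an MA(q) process X_t = eps_t + sum_i theta_i eps_{t-i} with
Var(eps_t) = sigma^2, the variance is
  gamma(0) = sigma^2 * (1 + sum_i theta_i^2).
  sum_i theta_i^2 = (0.565)^2 + (0.782)^2 = 0.319225 + 0.611524 = 0.930749.
  gamma(0) = 1 * (1 + 0.930749) = 1 * 1.930749 = 1.930749, which rounds to 1.9307.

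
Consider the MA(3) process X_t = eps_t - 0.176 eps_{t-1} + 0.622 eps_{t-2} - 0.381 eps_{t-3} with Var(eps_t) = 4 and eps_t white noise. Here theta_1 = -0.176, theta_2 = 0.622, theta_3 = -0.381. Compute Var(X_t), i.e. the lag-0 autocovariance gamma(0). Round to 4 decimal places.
\gamma(0) = 6.2521

For an MA(q) process X_t = eps_t + sum_i theta_i eps_{t-i} with
Var(eps_t) = sigma^2, the variance is
  gamma(0) = sigma^2 * (1 + sum_i theta_i^2).
  sum_i theta_i^2 = (-0.176)^2 + (0.622)^2 + (-0.381)^2 = 0.030976 + 0.386884 + 0.145161 = 0.563021.
  gamma(0) = 4 * (1 + 0.563021) = 4 * 1.563021 = 6.252084, which rounds to 6.2521.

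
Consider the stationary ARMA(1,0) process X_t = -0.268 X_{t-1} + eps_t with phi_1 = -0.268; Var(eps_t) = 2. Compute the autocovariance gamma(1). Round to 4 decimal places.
\gamma(1) = -0.5775

Multiply the model equation by X_{t-k} and take expectations. With theta_0 = psi_0 = 1 and psi_j the MA(infinity) weights, this gives
  gamma(k) - sum_i phi_i gamma(k-i) = c_k,
  c_k = sigma^2 * sum_{j=k..q} theta_j psi_{j-k}   (c_k = 0 for k > q),
using gamma(-m) = gamma(m).
Pure AR (q = 0): c_0 = sigma^2 = 2, c_k = 0 for k >= 1.
Equations for k = 0 and k = 1 (AR order 1):
  gamma(0) = phi_1 gamma(1) + c_0
  gamma(1) = phi_1 gamma(0) + c_1
Substituting the second into the first: gamma(0) (1 - phi_1^2) = c_0 + phi_1 c_1, so
  gamma(0) = c_0 / (1 - phi_1^2) = 2 / (1 - (-0.268)^2) = 2 / 0.928176 = 2.154764.
  gamma(1) = phi_1 gamma(0) = (-0.268)(2.154764) = -0.577477.
Therefore gamma(1) = -0.5775 (to 4 decimal places).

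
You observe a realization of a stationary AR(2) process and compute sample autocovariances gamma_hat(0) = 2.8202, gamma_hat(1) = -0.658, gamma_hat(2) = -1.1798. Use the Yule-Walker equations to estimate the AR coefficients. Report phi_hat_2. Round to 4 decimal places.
\hat\phi_{2} = -0.5000

The Yule-Walker equations for an AR(p) process read, in matrix form,
  Gamma_p phi = r_p,   with   (Gamma_p)_{ij} = gamma(|i - j|),
                       (r_p)_i = gamma(i),   i,j = 1..p.
Substitute the sample gammas (Toeplitz matrix and right-hand side of size 2):
  Gamma_p = [[2.8202, -0.658], [-0.658, 2.8202]]
  r_p     = [-0.658, -1.1798]
Written out:
  2.8202 phi_1 - 0.658 phi_2 = -0.658
  -0.658 phi_1 + 2.8202 phi_2 = -1.1798
Solve by Cramer's rule:
  det = gamma(0)^2 - gamma(1)^2 = (2.8202)^2 - (-0.658)^2 = 7.95352804 - 0.432964 = 7.52056404
  phi_hat_1 = [gamma(1) gamma(0) - gamma(1) gamma(2)] / det = [(-0.658)(2.8202) - (-0.658)(-1.1798)] / 7.52056404 = -2.632 / 7.52056404 = -0.35
  phi_hat_2 = [gamma(0) gamma(2) - gamma(1)^2] / det = [(2.8202)(-1.1798) - (-0.658)^2] / 7.52056404 = -3.76023596 / 7.52056404 = -0.5
So phi_hat = [-0.3500, -0.5000].
Therefore phi_hat_2 = -0.5000.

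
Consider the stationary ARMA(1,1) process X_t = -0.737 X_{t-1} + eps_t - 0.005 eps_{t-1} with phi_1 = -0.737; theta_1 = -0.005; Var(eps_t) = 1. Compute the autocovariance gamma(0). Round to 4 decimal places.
\gamma(0) = 2.2052

Multiply the model equation by X_{t-k} and take expectations. With theta_0 = psi_0 = 1 and psi_j the MA(infinity) weights, this gives
  gamma(k) - sum_i phi_i gamma(k-i) = c_k,
  c_k = sigma^2 * sum_{j=k..q} theta_j psi_{j-k}   (c_k = 0 for k > q),
using gamma(-m) = gamma(m).
psi-weights needed (psi_j = theta_j + sum_i phi_i psi_{j-i}):
  psi_1 = theta_1 + phi_1 = -0.005 + (-0.737) = -0.742
Right-hand sides:
  c_0 = sigma^2 (1 + theta_1 psi_1) = 1 * (1 + (-0.005)(-0.742)) = 1 * 1.00371 = 1.00371
  c_1 = sigma^2 theta_1 = 1 * (-0.005) = -0.005
  c_2 = 0
Equations for k = 0 and k = 1 (AR order 1):
  gamma(0) = phi_1 gamma(1) + c_0
  gamma(1) = phi_1 gamma(0) + c_1
Substituting the second into the first: gamma(0) (1 - phi_1^2) = c_0 + phi_1 c_1, so
  gamma(0) = (c_0 + phi_1 c_1) / (1 - phi_1^2) = (1.00371 + (-0.737)(-0.005)) / (1 - (-0.737)^2) = 1.007395 / 0.456831 = 2.205181.
Therefore gamma(0) = 2.2052 (to 4 decimal places).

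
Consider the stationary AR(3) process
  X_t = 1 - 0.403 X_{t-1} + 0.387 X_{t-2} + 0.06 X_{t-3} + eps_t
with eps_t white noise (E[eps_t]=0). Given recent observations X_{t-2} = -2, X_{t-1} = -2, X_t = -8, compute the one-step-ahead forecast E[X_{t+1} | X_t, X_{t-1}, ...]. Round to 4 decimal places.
E[X_{t+1} \mid \mathcal F_t] = 3.3300

For an AR(p) model X_t = c + sum_i phi_i X_{t-i} + eps_t, the
one-step-ahead conditional mean is
  E[X_{t+1} | X_t, ...] = c + sum_i phi_i X_{t+1-i}.
Substitute known values:
  E[X_{t+1} | ...] = 1 + (-0.403) * (-8) + (0.387) * (-2) + (0.06) * (-2)
                   = 3.3300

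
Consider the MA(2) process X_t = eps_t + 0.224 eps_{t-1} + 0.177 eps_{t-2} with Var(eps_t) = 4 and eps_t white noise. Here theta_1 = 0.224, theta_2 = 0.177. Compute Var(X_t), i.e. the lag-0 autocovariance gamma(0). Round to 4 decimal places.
\gamma(0) = 4.3260

For an MA(q) process X_t = eps_t + sum_i theta_i eps_{t-i} with
Var(eps_t) = sigma^2, the variance is
  gamma(0) = sigma^2 * (1 + sum_i theta_i^2).
  sum_i theta_i^2 = (0.224)^2 + (0.177)^2 = 0.050176 + 0.031329 = 0.081505.
  gamma(0) = 4 * (1 + 0.081505) = 4 * 1.081505 = 4.32602, which rounds to 4.3260.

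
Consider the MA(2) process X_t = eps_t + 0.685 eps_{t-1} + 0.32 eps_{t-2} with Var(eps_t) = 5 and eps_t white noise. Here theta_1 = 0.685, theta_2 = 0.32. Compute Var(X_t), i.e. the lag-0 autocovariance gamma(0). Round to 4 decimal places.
\gamma(0) = 7.8581

For an MA(q) process X_t = eps_t + sum_i theta_i eps_{t-i} with
Var(eps_t) = sigma^2, the variance is
  gamma(0) = sigma^2 * (1 + sum_i theta_i^2).
  sum_i theta_i^2 = (0.685)^2 + (0.32)^2 = 0.469225 + 0.1024 = 0.571625.
  gamma(0) = 5 * (1 + 0.571625) = 5 * 1.571625 = 7.858125, which rounds to 7.8581.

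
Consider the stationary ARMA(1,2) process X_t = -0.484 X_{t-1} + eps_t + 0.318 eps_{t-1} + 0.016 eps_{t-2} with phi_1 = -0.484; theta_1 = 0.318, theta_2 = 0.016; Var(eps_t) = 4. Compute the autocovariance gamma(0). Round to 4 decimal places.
\gamma(0) = 4.1587

Multiply the model equation by X_{t-k} and take expectations. With theta_0 = psi_0 = 1 and psi_j the MA(infinity) weights, this gives
  gamma(k) - sum_i phi_i gamma(k-i) = c_k,
  c_k = sigma^2 * sum_{j=k..q} theta_j psi_{j-k}   (c_k = 0 for k > q),
using gamma(-m) = gamma(m).
psi-weights needed (psi_j = theta_j + sum_i phi_i psi_{j-i}):
  psi_1 = theta_1 + phi_1 = 0.318 + (-0.484) = -0.166
  psi_2 = theta_2 + phi_1 psi_1 = 0.016 + (-0.484)(-0.166) = 0.096344
Right-hand sides:
  c_0 = sigma^2 (1 + theta_1 psi_1 + theta_2 psi_2) = 4 * (1 + (0.318)(-0.166) + (0.016)(0.096344)) = 4 * 0.948754 = 3.795014
  c_1 = sigma^2 (theta_1 + theta_2 psi_1) = 4 * (0.318 + (0.016)(-0.166)) = 1.261376
  c_2 = sigma^2 theta_2 = 4 * (0.016) = 0.064
Equations for k = 0 and k = 1 (AR order 1):
  gamma(0) = phi_1 gamma(1) + c_0
  gamma(1) = phi_1 gamma(0) + c_1
Substituting the second into the first: gamma(0) (1 - phi_1^2) = c_0 + phi_1 c_1, so
  gamma(0) = (c_0 + phi_1 c_1) / (1 - phi_1^2) = (3.795014 + (-0.484)(1.261376)) / (1 - (-0.484)^2) = 3.184508 / 0.765744 = 4.158711.
Therefore gamma(0) = 4.1587 (to 4 decimal places).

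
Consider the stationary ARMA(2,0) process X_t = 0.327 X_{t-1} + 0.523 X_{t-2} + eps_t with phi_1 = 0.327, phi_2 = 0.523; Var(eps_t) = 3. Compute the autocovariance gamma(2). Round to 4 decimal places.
\gamma(2) = 5.8212

Multiply the model equation by X_{t-k} and take expectations. With theta_0 = psi_0 = 1 and psi_j the MA(infinity) weights, this gives
  gamma(k) - sum_i phi_i gamma(k-i) = c_k,
  c_k = sigma^2 * sum_{j=k..q} theta_j psi_{j-k}   (c_k = 0 for k > q),
using gamma(-m) = gamma(m).
Pure AR (q = 0): c_0 = sigma^2 = 3, c_k = 0 for k >= 1.
Equations for k = 0, 1, 2 (AR order 2, c_2 = 0):
  (E0) gamma(0) = phi_1 gamma(1) + phi_2 gamma(2) + c_0
  (E1) gamma(1) = phi_1 gamma(0) + phi_2 gamma(1) + c_1
  (E2) gamma(2) = phi_1 gamma(1) + phi_2 gamma(0)
From (E1): gamma(1) = A gamma(0) + B with
  A = phi_1 / (1 - phi_2) = 0.327 / 0.477 = 0.685535,   B = c_1 / (1 - phi_2) = 0 / 0.477 = 0.
Insert (E2) into (E0): gamma(0) (1 - phi_2^2) = phi_1 (1 + phi_2) gamma(1) + c_0.
  phi_1 (1 + phi_2) = (0.327)(1.523) = 0.498021,   1 - phi_2^2 = 0.726471.
Replace gamma(1) by A gamma(0) + B and collect gamma(0):
  gamma(0) [0.726471 - (0.498021)(0.685535)] = c_0 = 3
  gamma(0) * 0.38506 = 3
  gamma(0) = 3 / 0.38506 = 7.790986.
  gamma(1) = A gamma(0) = (0.685535)(7.790986) = 5.34099.
  gamma(2) = phi_1 gamma(1) + phi_2 gamma(0) = (0.327)(5.34099) + (0.523)(7.790986) = 5.82119.
Therefore gamma(2) = 5.8212 (to 4 decimal places).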